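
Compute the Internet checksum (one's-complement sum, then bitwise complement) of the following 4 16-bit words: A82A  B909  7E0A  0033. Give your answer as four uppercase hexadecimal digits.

One's-complement addition (fold any carry out of bit 15 back into bit 0):
  0xA82A + 0xB909 = 0x16133 → wrap carry → 0x6134
  0x6134 + 0x7E0A = 0x0DF3E
  0xDF3E + 0x0033 = 0x0DF71
One's-complement sum = 0xDF71.
Checksum = ~0xDF71 & 0xFFFF = 0x208E.

208E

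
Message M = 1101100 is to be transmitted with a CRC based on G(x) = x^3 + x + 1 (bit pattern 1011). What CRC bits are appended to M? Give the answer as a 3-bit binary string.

Append 3 zeros: 1101100000. Divide by 1011 (XOR where the leading bit is 1):
  pos 0: 1101 XOR 1011 = 0110
  pos 1: 1101 XOR 1011 = 0110
  pos 2: 1100 XOR 1011 = 0111
  pos 3: 1110 XOR 1011 = 0101
  pos 4: 1010 XOR 1011 = 0001
Remainder (last 3 bits) = 100. This is the CRC / FCS.

100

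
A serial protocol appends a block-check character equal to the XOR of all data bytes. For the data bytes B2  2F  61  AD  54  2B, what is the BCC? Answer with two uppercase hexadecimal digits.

XOR the bytes together:
  start with 0xB2
  0xB2 ⊕ 0x2F = 0x9D
  0x9D ⊕ 0x61 = 0xFC
  0xFC ⊕ 0xAD = 0x51
  0x51 ⊕ 0x54 = 0x05
  0x05 ⊕ 0x2B = 0x2E

2E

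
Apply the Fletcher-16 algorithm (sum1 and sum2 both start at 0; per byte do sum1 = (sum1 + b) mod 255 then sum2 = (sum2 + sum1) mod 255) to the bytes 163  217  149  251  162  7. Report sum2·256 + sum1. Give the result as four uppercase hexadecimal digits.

Running sums (mod 255):
  after byte 0 (163): sum1=163, sum2=163
  after byte 1 (217): sum1=125, sum2=33
  after byte 2 (149): sum1=19, sum2=52
  after byte 3 (251): sum1=15, sum2=67
  after byte 4 (162): sum1=177, sum2=244
  after byte 5 (7): sum1=184, sum2=173
Checksum = sum2·256 + sum1 = 173·256 + 184 = 44472 = 0xADB8.

ADB8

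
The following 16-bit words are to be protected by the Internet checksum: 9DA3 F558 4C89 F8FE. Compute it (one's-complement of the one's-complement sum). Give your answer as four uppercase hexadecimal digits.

277B

One's-complement addition (fold any carry out of bit 15 back into bit 0):
  0x9DA3 + 0xF558 = 0x192FB → wrap carry → 0x92FC
  0x92FC + 0x4C89 = 0x0DF85
  0xDF85 + 0xF8FE = 0x1D883 → wrap carry → 0xD884
One's-complement sum = 0xD884.
Checksum = ~0xD884 & 0xFFFF = 0x277B.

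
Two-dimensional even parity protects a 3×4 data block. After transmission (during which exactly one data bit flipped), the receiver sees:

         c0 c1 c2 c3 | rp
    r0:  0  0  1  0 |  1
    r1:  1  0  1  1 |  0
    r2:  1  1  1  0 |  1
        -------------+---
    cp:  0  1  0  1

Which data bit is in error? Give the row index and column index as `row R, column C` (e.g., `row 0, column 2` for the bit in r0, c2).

Recompute each row's even parity and compare to rp:
  r0: data parity 1, sent rp 1 → ok
  r1: data parity 1, sent rp 0 → mismatch
  r2: data parity 1, sent rp 1 → ok
Recompute each column's even parity and compare to cp:
  c0: data parity 0, sent cp 0 → ok
  c1: data parity 1, sent cp 1 → ok
  c2: data parity 1, sent cp 0 → mismatch
  c3: data parity 1, sent cp 1 → ok
Exactly one row (r1) and one column (c2) fail → the flipped bit is at their intersection.

row 1, column 2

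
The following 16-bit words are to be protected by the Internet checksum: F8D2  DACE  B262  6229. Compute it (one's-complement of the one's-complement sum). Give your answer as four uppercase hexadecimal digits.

17D2

One's-complement addition (fold any carry out of bit 15 back into bit 0):
  0xF8D2 + 0xDACE = 0x1D3A0 → wrap carry → 0xD3A1
  0xD3A1 + 0xB262 = 0x18603 → wrap carry → 0x8604
  0x8604 + 0x6229 = 0x0E82D
One's-complement sum = 0xE82D.
Checksum = ~0xE82D & 0xFFFF = 0x17D2.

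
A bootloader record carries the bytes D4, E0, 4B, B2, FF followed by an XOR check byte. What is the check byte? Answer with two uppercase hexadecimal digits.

32

XOR the bytes together:
  start with 0xD4
  0xD4 ⊕ 0xE0 = 0x34
  0x34 ⊕ 0x4B = 0x7F
  0x7F ⊕ 0xB2 = 0xCD
  0xCD ⊕ 0xFF = 0x32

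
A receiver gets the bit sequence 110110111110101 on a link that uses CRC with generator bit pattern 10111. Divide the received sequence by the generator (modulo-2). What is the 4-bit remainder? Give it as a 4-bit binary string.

0001

Modulo-2 division of 110110111110101 by 10111:
  pos 0: 11011 XOR 10111 = 01100
  pos 1: 11000 XOR 10111 = 01111
  pos 2: 11111 XOR 10111 = 01000
  pos 3: 10001 XOR 10111 = 00110
  pos 5: 11011 XOR 10111 = 01100
  pos 6: 11001 XOR 10111 = 01110
  pos 7: 11100 XOR 10111 = 01011
  pos 8: 10111 XOR 10111 = 00000
Remainder = 0001 (nonzero — an error is detected).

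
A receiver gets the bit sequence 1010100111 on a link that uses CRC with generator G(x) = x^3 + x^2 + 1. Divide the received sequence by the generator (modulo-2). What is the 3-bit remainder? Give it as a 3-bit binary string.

Modulo-2 division of 1010100111 by 1101:
  pos 0: 1010 XOR 1101 = 0111
  pos 1: 1111 XOR 1101 = 0010
  pos 3: 1000 XOR 1101 = 0101
  pos 4: 1011 XOR 1101 = 0110
  pos 5: 1101 XOR 1101 = 0000
Remainder = 001 (nonzero — an error is detected).

001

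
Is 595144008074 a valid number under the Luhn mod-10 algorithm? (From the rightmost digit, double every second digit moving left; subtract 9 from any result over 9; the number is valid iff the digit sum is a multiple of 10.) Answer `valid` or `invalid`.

From the right, keep odd positions and double even positions (subtract 9 from any doubled value over 9):
  doubled (positions 2,4,...): 5 7 0 8 1 1 → sum 22
  kept (positions 1,3,...): 4 0 0 4 1 9 → sum 18
Total = 40.
40 mod 10 = 0, so the number is valid.

valid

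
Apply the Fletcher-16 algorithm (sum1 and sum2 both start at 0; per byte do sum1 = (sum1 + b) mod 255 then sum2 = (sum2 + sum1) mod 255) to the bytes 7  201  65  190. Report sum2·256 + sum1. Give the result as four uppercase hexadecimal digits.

Running sums (mod 255):
  after byte 0 (7): sum1=7, sum2=7
  after byte 1 (201): sum1=208, sum2=215
  after byte 2 (65): sum1=18, sum2=233
  after byte 3 (190): sum1=208, sum2=186
Checksum = sum2·256 + sum1 = 186·256 + 208 = 47824 = 0xBAD0.

BAD0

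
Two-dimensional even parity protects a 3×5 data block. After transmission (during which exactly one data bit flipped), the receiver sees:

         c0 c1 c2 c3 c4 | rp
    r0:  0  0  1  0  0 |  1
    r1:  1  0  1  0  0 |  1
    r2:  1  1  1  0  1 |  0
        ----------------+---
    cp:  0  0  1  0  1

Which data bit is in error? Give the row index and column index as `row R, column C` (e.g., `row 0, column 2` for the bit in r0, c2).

row 1, column 1

Recompute each row's even parity and compare to rp:
  r0: data parity 1, sent rp 1 → ok
  r1: data parity 0, sent rp 1 → mismatch
  r2: data parity 0, sent rp 0 → ok
Recompute each column's even parity and compare to cp:
  c0: data parity 0, sent cp 0 → ok
  c1: data parity 1, sent cp 0 → mismatch
  c2: data parity 1, sent cp 1 → ok
  c3: data parity 0, sent cp 0 → ok
  c4: data parity 1, sent cp 1 → ok
Exactly one row (r1) and one column (c1) fail → the flipped bit is at their intersection.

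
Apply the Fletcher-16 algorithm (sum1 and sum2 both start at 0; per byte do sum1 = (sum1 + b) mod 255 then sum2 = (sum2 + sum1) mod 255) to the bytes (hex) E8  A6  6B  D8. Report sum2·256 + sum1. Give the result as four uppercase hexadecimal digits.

Running sums (mod 255):
  after byte 0 (E8): sum1=232, sum2=232
  after byte 1 (A6): sum1=143, sum2=120
  after byte 2 (6B): sum1=250, sum2=115
  after byte 3 (D8): sum1=211, sum2=71
Checksum = sum2·256 + sum1 = 71·256 + 211 = 18387 = 0x47D3.

47D3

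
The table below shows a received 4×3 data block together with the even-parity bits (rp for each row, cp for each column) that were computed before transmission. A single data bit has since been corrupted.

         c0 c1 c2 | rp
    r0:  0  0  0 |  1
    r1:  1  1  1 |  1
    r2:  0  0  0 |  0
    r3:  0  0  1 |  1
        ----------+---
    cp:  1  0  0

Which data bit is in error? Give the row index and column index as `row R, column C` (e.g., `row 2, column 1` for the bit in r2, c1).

row 0, column 1

Recompute each row's even parity and compare to rp:
  r0: data parity 0, sent rp 1 → mismatch
  r1: data parity 1, sent rp 1 → ok
  r2: data parity 0, sent rp 0 → ok
  r3: data parity 1, sent rp 1 → ok
Recompute each column's even parity and compare to cp:
  c0: data parity 1, sent cp 1 → ok
  c1: data parity 1, sent cp 0 → mismatch
  c2: data parity 0, sent cp 0 → ok
Exactly one row (r0) and one column (c1) fail → the flipped bit is at their intersection.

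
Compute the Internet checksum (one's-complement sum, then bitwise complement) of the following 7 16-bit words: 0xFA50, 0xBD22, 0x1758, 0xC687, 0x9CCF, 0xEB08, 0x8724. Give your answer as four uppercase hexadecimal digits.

One's-complement addition (fold any carry out of bit 15 back into bit 0):
  0xFA50 + 0xBD22 = 0x1B772 → wrap carry → 0xB773
  0xB773 + 0x1758 = 0x0CECB
  0xCECB + 0xC687 = 0x19552 → wrap carry → 0x9553
  0x9553 + 0x9CCF = 0x13222 → wrap carry → 0x3223
  0x3223 + 0xEB08 = 0x11D2B → wrap carry → 0x1D2C
  0x1D2C + 0x8724 = 0x0A450
One's-complement sum = 0xA450.
Checksum = ~0xA450 & 0xFFFF = 0x5BAF.

5BAF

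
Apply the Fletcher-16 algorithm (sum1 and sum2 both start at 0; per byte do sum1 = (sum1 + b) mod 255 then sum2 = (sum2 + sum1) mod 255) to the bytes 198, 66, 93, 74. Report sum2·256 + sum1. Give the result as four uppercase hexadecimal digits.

Running sums (mod 255):
  after byte 0 (198): sum1=198, sum2=198
  after byte 1 (66): sum1=9, sum2=207
  after byte 2 (93): sum1=102, sum2=54
  after byte 3 (74): sum1=176, sum2=230
Checksum = sum2·256 + sum1 = 230·256 + 176 = 59056 = 0xE6B0.

E6B0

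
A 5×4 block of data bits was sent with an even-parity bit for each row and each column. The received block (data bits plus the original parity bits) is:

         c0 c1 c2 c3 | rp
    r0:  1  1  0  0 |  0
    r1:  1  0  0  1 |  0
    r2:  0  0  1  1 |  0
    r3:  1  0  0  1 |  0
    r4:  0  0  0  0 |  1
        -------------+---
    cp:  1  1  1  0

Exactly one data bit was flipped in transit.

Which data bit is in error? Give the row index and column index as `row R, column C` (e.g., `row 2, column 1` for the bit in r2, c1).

Recompute each row's even parity and compare to rp:
  r0: data parity 0, sent rp 0 → ok
  r1: data parity 0, sent rp 0 → ok
  r2: data parity 0, sent rp 0 → ok
  r3: data parity 0, sent rp 0 → ok
  r4: data parity 0, sent rp 1 → mismatch
Recompute each column's even parity and compare to cp:
  c0: data parity 1, sent cp 1 → ok
  c1: data parity 1, sent cp 1 → ok
  c2: data parity 1, sent cp 1 → ok
  c3: data parity 1, sent cp 0 → mismatch
Exactly one row (r4) and one column (c3) fail → the flipped bit is at their intersection.

row 4, column 3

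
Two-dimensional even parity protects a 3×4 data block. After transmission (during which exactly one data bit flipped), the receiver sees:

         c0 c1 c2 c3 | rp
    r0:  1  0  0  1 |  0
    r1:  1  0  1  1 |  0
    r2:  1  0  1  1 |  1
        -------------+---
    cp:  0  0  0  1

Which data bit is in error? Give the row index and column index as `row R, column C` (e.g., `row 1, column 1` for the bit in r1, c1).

row 1, column 0

Recompute each row's even parity and compare to rp:
  r0: data parity 0, sent rp 0 → ok
  r1: data parity 1, sent rp 0 → mismatch
  r2: data parity 1, sent rp 1 → ok
Recompute each column's even parity and compare to cp:
  c0: data parity 1, sent cp 0 → mismatch
  c1: data parity 0, sent cp 0 → ok
  c2: data parity 0, sent cp 0 → ok
  c3: data parity 1, sent cp 1 → ok
Exactly one row (r1) and one column (c0) fail → the flipped bit is at their intersection.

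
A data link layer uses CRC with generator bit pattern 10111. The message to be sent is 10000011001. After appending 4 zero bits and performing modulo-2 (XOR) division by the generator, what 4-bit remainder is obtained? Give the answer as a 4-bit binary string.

Append 4 zeros: 100000110010000. Divide by 10111 (XOR where the leading bit is 1):
  pos 0: 10000 XOR 10111 = 00111
  pos 2: 11101 XOR 10111 = 01010
  pos 3: 10101 XOR 10111 = 00010
  pos 6: 10001 XOR 10111 = 00110
  pos 8: 11000 XOR 10111 = 01111
  pos 9: 11110 XOR 10111 = 01001
  pos 10: 10010 XOR 10111 = 00101
Remainder (last 4 bits) = 0101. This is the CRC / FCS.

0101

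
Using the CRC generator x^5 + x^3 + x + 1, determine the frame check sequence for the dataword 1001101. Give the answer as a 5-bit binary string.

01111

Append 5 zeros: 100110100000. Divide by 101011 (XOR where the leading bit is 1):
  pos 0: 100110 XOR 101011 = 001101
  pos 2: 110110 XOR 101011 = 011101
  pos 3: 111010 XOR 101011 = 010001
  pos 4: 100010 XOR 101011 = 001001
  pos 6: 100100 XOR 101011 = 001111
Remainder (last 5 bits) = 01111. This is the CRC / FCS.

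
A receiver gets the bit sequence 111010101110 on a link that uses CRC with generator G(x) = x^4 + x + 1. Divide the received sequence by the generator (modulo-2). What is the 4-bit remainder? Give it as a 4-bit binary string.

Modulo-2 division of 111010101110 by 10011:
  pos 0: 11101 XOR 10011 = 01110
  pos 1: 11100 XOR 10011 = 01111
  pos 2: 11111 XOR 10011 = 01100
  pos 3: 11000 XOR 10011 = 01011
  pos 4: 10111 XOR 10011 = 00100
  pos 6: 10011 XOR 10011 = 00000
Remainder = 0000 (zero — the frame passes the CRC check).

0000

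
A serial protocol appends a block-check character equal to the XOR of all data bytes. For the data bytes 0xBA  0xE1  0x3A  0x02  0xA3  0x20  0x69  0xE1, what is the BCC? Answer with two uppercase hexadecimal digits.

XOR the bytes together:
  start with 0xBA
  0xBA ⊕ 0xE1 = 0x5B
  0x5B ⊕ 0x3A = 0x61
  0x61 ⊕ 0x02 = 0x63
  0x63 ⊕ 0xA3 = 0xC0
  0xC0 ⊕ 0x20 = 0xE0
  0xE0 ⊕ 0x69 = 0x89
  0x89 ⊕ 0xE1 = 0x68

68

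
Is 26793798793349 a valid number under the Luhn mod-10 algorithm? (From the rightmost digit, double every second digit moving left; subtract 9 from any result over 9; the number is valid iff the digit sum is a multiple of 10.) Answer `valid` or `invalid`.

From the right, keep odd positions and double even positions (subtract 9 from any doubled value over 9):
  doubled (positions 2,4,...): 8 6 5 9 6 5 4 → sum 43
  kept (positions 1,3,...): 9 3 9 8 7 9 6 → sum 51
Total = 94.
94 mod 10 = 4, so the number is invalid.

invalid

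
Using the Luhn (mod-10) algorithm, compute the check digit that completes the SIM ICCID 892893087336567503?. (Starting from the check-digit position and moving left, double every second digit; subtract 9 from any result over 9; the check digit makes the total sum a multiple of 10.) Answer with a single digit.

Partial digits right→left: 3 0 5 7 6 5 6 3 3 7 8 0 3 9 8 2 9 8
Double every second digit counting from the check-digit position (so the 1st, 3rd, 5th, ... of the partial from the right).
  doubled (with −9 where >9): 6 1 3 3 6 7 6 7 9 → sum 48
  kept as-is: 0 7 5 3 7 0 9 2 8 → sum 41
Total = 48 + 41 = 89.
Check digit = (10 − (89 mod 10)) mod 10 = 1.

1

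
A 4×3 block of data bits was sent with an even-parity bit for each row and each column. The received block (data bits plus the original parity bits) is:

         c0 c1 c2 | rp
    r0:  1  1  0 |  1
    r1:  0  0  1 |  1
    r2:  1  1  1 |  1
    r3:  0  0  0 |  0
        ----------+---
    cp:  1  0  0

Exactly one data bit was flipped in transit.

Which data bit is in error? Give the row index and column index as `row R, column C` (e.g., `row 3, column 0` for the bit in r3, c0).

row 0, column 0

Recompute each row's even parity and compare to rp:
  r0: data parity 0, sent rp 1 → mismatch
  r1: data parity 1, sent rp 1 → ok
  r2: data parity 1, sent rp 1 → ok
  r3: data parity 0, sent rp 0 → ok
Recompute each column's even parity and compare to cp:
  c0: data parity 0, sent cp 1 → mismatch
  c1: data parity 0, sent cp 0 → ok
  c2: data parity 0, sent cp 0 → ok
Exactly one row (r0) and one column (c0) fail → the flipped bit is at their intersection.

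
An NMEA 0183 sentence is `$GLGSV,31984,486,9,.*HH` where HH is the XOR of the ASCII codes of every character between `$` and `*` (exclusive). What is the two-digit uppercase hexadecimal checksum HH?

53

XOR the ASCII codes of the payload characters:
  'G' = 0x47 → acc = 0x47
  'L' = 0x4C → acc = 0x0B
  'G' = 0x47 → acc = 0x4C
  'S' = 0x53 → acc = 0x1F
  'V' = 0x56 → acc = 0x49
  ',' = 0x2C → acc = 0x65
  '3' = 0x33 → acc = 0x56
  '1' = 0x31 → acc = 0x67
  '9' = 0x39 → acc = 0x5E
  '8' = 0x38 → acc = 0x66
  '4' = 0x34 → acc = 0x52
  ',' = 0x2C → acc = 0x7E
  '4' = 0x34 → acc = 0x4A
  '8' = 0x38 → acc = 0x72
  '6' = 0x36 → acc = 0x44
  ',' = 0x2C → acc = 0x68
  '9' = 0x39 → acc = 0x51
  ',' = 0x2C → acc = 0x7D
  '.' = 0x2E → acc = 0x53
Checksum = 0x53.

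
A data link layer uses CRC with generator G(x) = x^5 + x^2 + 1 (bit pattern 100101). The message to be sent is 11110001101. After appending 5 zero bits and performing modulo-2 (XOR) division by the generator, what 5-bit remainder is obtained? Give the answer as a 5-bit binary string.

01100

Append 5 zeros: 1111000110100000. Divide by 100101 (XOR where the leading bit is 1):
  pos 0: 111100 XOR 100101 = 011001
  pos 1: 110010 XOR 100101 = 010111
  pos 2: 101111 XOR 100101 = 001010
  pos 4: 101010 XOR 100101 = 001111
  pos 6: 111110 XOR 100101 = 011011
  pos 7: 110110 XOR 100101 = 010011
  pos 8: 100110 XOR 100101 = 000011
Remainder (last 5 bits) = 01100. This is the CRC / FCS.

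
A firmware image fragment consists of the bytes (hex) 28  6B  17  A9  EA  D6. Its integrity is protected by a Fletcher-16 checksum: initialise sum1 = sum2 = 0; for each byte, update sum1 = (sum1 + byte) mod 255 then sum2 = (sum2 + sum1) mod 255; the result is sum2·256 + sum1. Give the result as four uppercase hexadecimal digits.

Running sums (mod 255):
  after byte 0 (28): sum1=40, sum2=40
  after byte 1 (6B): sum1=147, sum2=187
  after byte 2 (17): sum1=170, sum2=102
  after byte 3 (A9): sum1=84, sum2=186
  after byte 4 (EA): sum1=63, sum2=249
  after byte 5 (D6): sum1=22, sum2=16
Checksum = sum2·256 + sum1 = 16·256 + 22 = 4118 = 0x1016.

1016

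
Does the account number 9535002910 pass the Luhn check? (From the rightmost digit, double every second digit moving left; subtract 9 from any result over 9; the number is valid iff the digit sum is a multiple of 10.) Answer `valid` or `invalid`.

valid

From the right, keep odd positions and double even positions (subtract 9 from any doubled value over 9):
  doubled (positions 2,4,...): 2 4 0 6 9 → sum 21
  kept (positions 1,3,...): 0 9 0 5 5 → sum 19
Total = 40.
40 mod 10 = 0, so the number is valid.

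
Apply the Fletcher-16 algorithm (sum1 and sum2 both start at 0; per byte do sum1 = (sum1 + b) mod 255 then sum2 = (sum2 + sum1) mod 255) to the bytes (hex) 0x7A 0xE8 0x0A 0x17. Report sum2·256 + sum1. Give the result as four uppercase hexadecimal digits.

Running sums (mod 255):
  after byte 0 (0x7A): sum1=122, sum2=122
  after byte 1 (0xE8): sum1=99, sum2=221
  after byte 2 (0x0A): sum1=109, sum2=75
  after byte 3 (0x17): sum1=132, sum2=207
Checksum = sum2·256 + sum1 = 207·256 + 132 = 53124 = 0xCF84.

CF84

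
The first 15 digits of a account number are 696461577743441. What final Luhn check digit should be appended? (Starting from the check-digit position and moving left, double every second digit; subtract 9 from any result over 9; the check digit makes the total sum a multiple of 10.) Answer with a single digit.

2

Partial digits right→left: 1 4 4 3 4 7 7 7 5 1 6 4 6 9 6
Double every second digit counting from the check-digit position (so the 1st, 3rd, 5th, ... of the partial from the right).
  doubled (with −9 where >9): 2 8 8 5 1 3 3 3 → sum 33
  kept as-is: 4 3 7 7 1 4 9 → sum 35
Total = 33 + 35 = 68.
Check digit = (10 − (68 mod 10)) mod 10 = 2.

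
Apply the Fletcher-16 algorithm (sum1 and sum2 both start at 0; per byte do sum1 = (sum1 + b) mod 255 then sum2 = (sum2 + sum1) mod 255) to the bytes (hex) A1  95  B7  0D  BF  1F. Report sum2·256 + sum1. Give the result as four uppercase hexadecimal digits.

5ADA

Running sums (mod 255):
  after byte 0 (A1): sum1=161, sum2=161
  after byte 1 (95): sum1=55, sum2=216
  after byte 2 (B7): sum1=238, sum2=199
  after byte 3 (0D): sum1=251, sum2=195
  after byte 4 (BF): sum1=187, sum2=127
  after byte 5 (1F): sum1=218, sum2=90
Checksum = sum2·256 + sum1 = 90·256 + 218 = 23258 = 0x5ADA.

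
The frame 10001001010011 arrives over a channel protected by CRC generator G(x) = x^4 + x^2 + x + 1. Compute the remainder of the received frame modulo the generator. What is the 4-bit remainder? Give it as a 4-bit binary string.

Modulo-2 division of 10001001010011 by 10111:
  pos 0: 10001 XOR 10111 = 00110
  pos 2: 11000 XOR 10111 = 01111
  pos 3: 11111 XOR 10111 = 01000
  pos 4: 10000 XOR 10111 = 00111
  pos 6: 11110 XOR 10111 = 01001
  pos 7: 10010 XOR 10111 = 00101
  pos 9: 10111 XOR 10111 = 00000
Remainder = 0000 (zero — the frame passes the CRC check).

0000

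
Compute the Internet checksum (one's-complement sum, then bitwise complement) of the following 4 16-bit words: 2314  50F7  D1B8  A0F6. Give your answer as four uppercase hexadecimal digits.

1945

One's-complement addition (fold any carry out of bit 15 back into bit 0):
  0x2314 + 0x50F7 = 0x0740B
  0x740B + 0xD1B8 = 0x145C3 → wrap carry → 0x45C4
  0x45C4 + 0xA0F6 = 0x0E6BA
One's-complement sum = 0xE6BA.
Checksum = ~0xE6BA & 0xFFFF = 0x1945.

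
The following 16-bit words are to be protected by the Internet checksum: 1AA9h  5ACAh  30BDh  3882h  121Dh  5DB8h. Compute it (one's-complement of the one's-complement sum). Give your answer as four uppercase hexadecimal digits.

One's-complement addition (fold any carry out of bit 15 back into bit 0):
  0x1AA9 + 0x5ACA = 0x07573
  0x7573 + 0x30BD = 0x0A630
  0xA630 + 0x3882 = 0x0DEB2
  0xDEB2 + 0x121D = 0x0F0CF
  0xF0CF + 0x5DB8 = 0x14E87 → wrap carry → 0x4E88
One's-complement sum = 0x4E88.
Checksum = ~0x4E88 & 0xFFFF = 0xB177.

B177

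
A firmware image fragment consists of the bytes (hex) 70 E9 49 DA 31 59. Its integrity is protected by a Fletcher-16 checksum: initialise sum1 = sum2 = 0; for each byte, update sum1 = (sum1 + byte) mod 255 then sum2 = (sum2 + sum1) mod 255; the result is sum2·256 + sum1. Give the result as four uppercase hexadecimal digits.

A509

Running sums (mod 255):
  after byte 0 (70): sum1=112, sum2=112
  after byte 1 (E9): sum1=90, sum2=202
  after byte 2 (49): sum1=163, sum2=110
  after byte 3 (DA): sum1=126, sum2=236
  after byte 4 (31): sum1=175, sum2=156
  after byte 5 (59): sum1=9, sum2=165
Checksum = sum2·256 + sum1 = 165·256 + 9 = 42249 = 0xA509.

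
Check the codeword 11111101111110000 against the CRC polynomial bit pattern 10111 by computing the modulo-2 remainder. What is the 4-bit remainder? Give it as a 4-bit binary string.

0000

Modulo-2 division of 11111101111110000 by 10111:
  pos 0: 11111 XOR 10111 = 01000
  pos 1: 10001 XOR 10111 = 00110
  pos 3: 11001 XOR 10111 = 01110
  pos 4: 11101 XOR 10111 = 01010
  pos 5: 10101 XOR 10111 = 00010
  pos 8: 10111 XOR 10111 = 00000
Remainder = 0000 (zero — the frame passes the CRC check).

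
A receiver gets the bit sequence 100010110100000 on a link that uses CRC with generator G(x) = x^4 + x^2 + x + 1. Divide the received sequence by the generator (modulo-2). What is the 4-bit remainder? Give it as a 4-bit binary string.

0100

Modulo-2 division of 100010110100000 by 10111:
  pos 0: 10001 XOR 10111 = 00110
  pos 2: 11001 XOR 10111 = 01110
  pos 3: 11101 XOR 10111 = 01010
  pos 4: 10100 XOR 10111 = 00011
  pos 7: 11100 XOR 10111 = 01011
  pos 8: 10110 XOR 10111 = 00001
Remainder = 0100 (nonzero — an error is detected).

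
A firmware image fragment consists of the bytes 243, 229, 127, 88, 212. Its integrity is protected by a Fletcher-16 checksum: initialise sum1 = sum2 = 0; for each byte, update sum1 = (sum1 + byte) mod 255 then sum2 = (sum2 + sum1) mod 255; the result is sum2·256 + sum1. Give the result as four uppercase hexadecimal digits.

Running sums (mod 255):
  after byte 0 (243): sum1=243, sum2=243
  after byte 1 (229): sum1=217, sum2=205
  after byte 2 (127): sum1=89, sum2=39
  after byte 3 (88): sum1=177, sum2=216
  after byte 4 (212): sum1=134, sum2=95
Checksum = sum2·256 + sum1 = 95·256 + 134 = 24454 = 0x5F86.

5F86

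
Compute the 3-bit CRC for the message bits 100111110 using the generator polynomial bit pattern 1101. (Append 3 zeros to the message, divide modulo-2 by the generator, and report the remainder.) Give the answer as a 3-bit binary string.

110

Append 3 zeros: 100111110000. Divide by 1101 (XOR where the leading bit is 1):
  pos 0: 1001 XOR 1101 = 0100
  pos 1: 1001 XOR 1101 = 0100
  pos 2: 1001 XOR 1101 = 0100
  pos 3: 1001 XOR 1101 = 0100
  pos 4: 1001 XOR 1101 = 0100
  pos 5: 1000 XOR 1101 = 0101
  pos 6: 1010 XOR 1101 = 0111
  pos 7: 1110 XOR 1101 = 0011
Remainder (last 3 bits) = 110. This is the CRC / FCS.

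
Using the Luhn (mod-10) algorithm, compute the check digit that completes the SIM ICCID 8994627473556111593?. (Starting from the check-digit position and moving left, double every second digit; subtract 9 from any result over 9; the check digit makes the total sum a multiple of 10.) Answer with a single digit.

0

Partial digits right→left: 3 9 5 1 1 1 6 5 5 3 7 4 7 2 6 4 9 9 8
Double every second digit counting from the check-digit position (so the 1st, 3rd, 5th, ... of the partial from the right).
  doubled (with −9 where >9): 6 1 2 3 1 5 5 3 9 7 → sum 42
  kept as-is: 9 1 1 5 3 4 2 4 9 → sum 38
Total = 42 + 38 = 80.
Check digit = (10 − (80 mod 10)) mod 10 = 0.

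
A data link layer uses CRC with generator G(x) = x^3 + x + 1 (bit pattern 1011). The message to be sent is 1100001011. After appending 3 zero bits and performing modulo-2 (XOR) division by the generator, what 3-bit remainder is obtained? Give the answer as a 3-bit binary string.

001

Append 3 zeros: 1100001011000. Divide by 1011 (XOR where the leading bit is 1):
  pos 0: 1100 XOR 1011 = 0111
  pos 1: 1110 XOR 1011 = 0101
  pos 2: 1010 XOR 1011 = 0001
  pos 5: 1101 XOR 1011 = 0110
  pos 6: 1101 XOR 1011 = 0110
  pos 7: 1100 XOR 1011 = 0111
  pos 8: 1110 XOR 1011 = 0101
  pos 9: 1010 XOR 1011 = 0001
Remainder (last 3 bits) = 001. This is the CRC / FCS.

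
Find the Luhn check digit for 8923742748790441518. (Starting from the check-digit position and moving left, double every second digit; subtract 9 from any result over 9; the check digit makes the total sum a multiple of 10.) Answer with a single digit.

Partial digits right→left: 8 1 5 1 4 4 0 9 7 8 4 7 2 4 7 3 2 9 8
Double every second digit counting from the check-digit position (so the 1st, 3rd, 5th, ... of the partial from the right).
  doubled (with −9 where >9): 7 1 8 0 5 8 4 5 4 7 → sum 49
  kept as-is: 1 1 4 9 8 7 4 3 9 → sum 46
Total = 49 + 46 = 95.
Check digit = (10 − (95 mod 10)) mod 10 = 5.

5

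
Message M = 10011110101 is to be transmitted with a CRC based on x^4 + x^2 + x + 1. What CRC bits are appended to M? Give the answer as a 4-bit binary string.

0100

Append 4 zeros: 100111101010000. Divide by 10111 (XOR where the leading bit is 1):
  pos 0: 10011 XOR 10111 = 00100
  pos 2: 10011 XOR 10111 = 00100
  pos 4: 10001 XOR 10111 = 00110
  pos 6: 11001 XOR 10111 = 01110
  pos 7: 11100 XOR 10111 = 01011
  pos 8: 10110 XOR 10111 = 00001
Remainder (last 4 bits) = 0100. This is the CRC / FCS.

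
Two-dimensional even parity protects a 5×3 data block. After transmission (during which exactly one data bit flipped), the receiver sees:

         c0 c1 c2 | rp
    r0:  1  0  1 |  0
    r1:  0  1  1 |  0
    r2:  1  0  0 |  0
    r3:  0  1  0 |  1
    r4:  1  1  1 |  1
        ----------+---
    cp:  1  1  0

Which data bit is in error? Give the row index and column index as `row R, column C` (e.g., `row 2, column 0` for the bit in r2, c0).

row 2, column 2

Recompute each row's even parity and compare to rp:
  r0: data parity 0, sent rp 0 → ok
  r1: data parity 0, sent rp 0 → ok
  r2: data parity 1, sent rp 0 → mismatch
  r3: data parity 1, sent rp 1 → ok
  r4: data parity 1, sent rp 1 → ok
Recompute each column's even parity and compare to cp:
  c0: data parity 1, sent cp 1 → ok
  c1: data parity 1, sent cp 1 → ok
  c2: data parity 1, sent cp 0 → mismatch
Exactly one row (r2) and one column (c2) fail → the flipped bit is at their intersection.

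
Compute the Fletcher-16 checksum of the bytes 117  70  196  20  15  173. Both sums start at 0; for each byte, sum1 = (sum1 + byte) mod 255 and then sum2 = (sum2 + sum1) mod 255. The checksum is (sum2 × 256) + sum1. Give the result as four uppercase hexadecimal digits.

Running sums (mod 255):
  after byte 0 (117): sum1=117, sum2=117
  after byte 1 (70): sum1=187, sum2=49
  after byte 2 (196): sum1=128, sum2=177
  after byte 3 (20): sum1=148, sum2=70
  after byte 4 (15): sum1=163, sum2=233
  after byte 5 (173): sum1=81, sum2=59
Checksum = sum2·256 + sum1 = 59·256 + 81 = 15185 = 0x3B51.

3B51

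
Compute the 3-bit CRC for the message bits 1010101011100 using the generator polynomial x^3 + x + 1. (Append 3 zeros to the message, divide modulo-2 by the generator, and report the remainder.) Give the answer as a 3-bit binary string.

110

Append 3 zeros: 1010101011100000. Divide by 1011 (XOR where the leading bit is 1):
  pos 0: 1010 XOR 1011 = 0001
  pos 3: 1101 XOR 1011 = 0110
  pos 4: 1100 XOR 1011 = 0111
  pos 5: 1111 XOR 1011 = 0100
  pos 6: 1001 XOR 1011 = 0010
  pos 8: 1010 XOR 1011 = 0001
  pos 11: 1000 XOR 1011 = 0011
Remainder (last 3 bits) = 110. This is the CRC / FCS.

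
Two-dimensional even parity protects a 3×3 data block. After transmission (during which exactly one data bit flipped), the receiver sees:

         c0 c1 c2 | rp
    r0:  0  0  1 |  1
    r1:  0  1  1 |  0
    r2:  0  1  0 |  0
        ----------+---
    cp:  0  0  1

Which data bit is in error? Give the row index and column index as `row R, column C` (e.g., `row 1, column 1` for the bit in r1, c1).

row 2, column 2

Recompute each row's even parity and compare to rp:
  r0: data parity 1, sent rp 1 → ok
  r1: data parity 0, sent rp 0 → ok
  r2: data parity 1, sent rp 0 → mismatch
Recompute each column's even parity and compare to cp:
  c0: data parity 0, sent cp 0 → ok
  c1: data parity 0, sent cp 0 → ok
  c2: data parity 0, sent cp 1 → mismatch
Exactly one row (r2) and one column (c2) fail → the flipped bit is at their intersection.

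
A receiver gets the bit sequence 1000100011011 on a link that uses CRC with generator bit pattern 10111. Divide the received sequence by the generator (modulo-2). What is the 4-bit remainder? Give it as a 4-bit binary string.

Modulo-2 division of 1000100011011 by 10111:
  pos 0: 10001 XOR 10111 = 00110
  pos 2: 11000 XOR 10111 = 01111
  pos 3: 11110 XOR 10111 = 01001
  pos 4: 10011 XOR 10111 = 00100
  pos 6: 10010 XOR 10111 = 00101
  pos 8: 10111 XOR 10111 = 00000
Remainder = 0000 (zero — the frame passes the CRC check).

0000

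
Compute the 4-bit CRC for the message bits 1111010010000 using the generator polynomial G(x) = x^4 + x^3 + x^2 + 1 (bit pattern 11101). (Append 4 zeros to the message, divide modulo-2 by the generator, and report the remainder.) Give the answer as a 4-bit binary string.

Append 4 zeros: 11110100100000000. Divide by 11101 (XOR where the leading bit is 1):
  pos 0: 11110 XOR 11101 = 00011
  pos 3: 11100 XOR 11101 = 00001
  pos 7: 11000 XOR 11101 = 00101
  pos 9: 10100 XOR 11101 = 01001
  pos 10: 10010 XOR 11101 = 01111
  pos 11: 11110 XOR 11101 = 00011
Remainder (last 4 bits) = 0110. This is the CRC / FCS.

0110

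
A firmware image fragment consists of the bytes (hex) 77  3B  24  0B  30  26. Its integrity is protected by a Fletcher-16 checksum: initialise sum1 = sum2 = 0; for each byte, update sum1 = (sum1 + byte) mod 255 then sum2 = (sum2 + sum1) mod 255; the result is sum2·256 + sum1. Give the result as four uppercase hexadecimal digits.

2D38

Running sums (mod 255):
  after byte 0 (77): sum1=119, sum2=119
  after byte 1 (3B): sum1=178, sum2=42
  after byte 2 (24): sum1=214, sum2=1
  after byte 3 (0B): sum1=225, sum2=226
  after byte 4 (30): sum1=18, sum2=244
  after byte 5 (26): sum1=56, sum2=45
Checksum = sum2·256 + sum1 = 45·256 + 56 = 11576 = 0x2D38.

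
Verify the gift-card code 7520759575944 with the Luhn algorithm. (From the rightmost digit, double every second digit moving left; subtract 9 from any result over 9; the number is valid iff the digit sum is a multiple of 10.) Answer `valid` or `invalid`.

From the right, keep odd positions and double even positions (subtract 9 from any doubled value over 9):
  doubled (positions 2,4,...): 8 1 1 1 0 1 → sum 12
  kept (positions 1,3,...): 4 9 7 9 7 2 7 → sum 45
Total = 57.
57 mod 10 = 7, so the number is invalid.

invalid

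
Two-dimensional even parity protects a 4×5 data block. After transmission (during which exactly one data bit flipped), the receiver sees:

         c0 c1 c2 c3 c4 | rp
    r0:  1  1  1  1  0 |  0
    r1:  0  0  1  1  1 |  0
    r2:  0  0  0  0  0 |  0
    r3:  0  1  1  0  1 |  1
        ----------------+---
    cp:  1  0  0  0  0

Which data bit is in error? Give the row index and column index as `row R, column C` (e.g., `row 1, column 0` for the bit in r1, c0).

row 1, column 2

Recompute each row's even parity and compare to rp:
  r0: data parity 0, sent rp 0 → ok
  r1: data parity 1, sent rp 0 → mismatch
  r2: data parity 0, sent rp 0 → ok
  r3: data parity 1, sent rp 1 → ok
Recompute each column's even parity and compare to cp:
  c0: data parity 1, sent cp 1 → ok
  c1: data parity 0, sent cp 0 → ok
  c2: data parity 1, sent cp 0 → mismatch
  c3: data parity 0, sent cp 0 → ok
  c4: data parity 0, sent cp 0 → ok
Exactly one row (r1) and one column (c2) fail → the flipped bit is at their intersection.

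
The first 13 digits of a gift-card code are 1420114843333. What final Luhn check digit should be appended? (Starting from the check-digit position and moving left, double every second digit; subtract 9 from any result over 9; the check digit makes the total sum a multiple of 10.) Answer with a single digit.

Partial digits right→left: 3 3 3 3 4 8 4 1 1 0 2 4 1
Double every second digit counting from the check-digit position (so the 1st, 3rd, 5th, ... of the partial from the right).
  doubled (with −9 where >9): 6 6 8 8 2 4 2 → sum 36
  kept as-is: 3 3 8 1 0 4 → sum 19
Total = 36 + 19 = 55.
Check digit = (10 − (55 mod 10)) mod 10 = 5.

5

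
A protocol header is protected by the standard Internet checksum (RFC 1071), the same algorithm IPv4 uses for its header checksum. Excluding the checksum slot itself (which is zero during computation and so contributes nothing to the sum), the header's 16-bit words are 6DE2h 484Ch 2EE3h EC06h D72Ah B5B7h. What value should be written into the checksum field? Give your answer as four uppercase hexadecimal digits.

One's-complement addition (fold any carry out of bit 15 back into bit 0):
  0x6DE2 + 0x484C = 0x0B62E
  0xB62E + 0x2EE3 = 0x0E511
  0xE511 + 0xEC06 = 0x1D117 → wrap carry → 0xD118
  0xD118 + 0xD72A = 0x1A842 → wrap carry → 0xA843
  0xA843 + 0xB5B7 = 0x15DFA → wrap carry → 0x5DFB
One's-complement sum = 0x5DFB.
Checksum = ~0x5DFB & 0xFFFF = 0xA204.

A204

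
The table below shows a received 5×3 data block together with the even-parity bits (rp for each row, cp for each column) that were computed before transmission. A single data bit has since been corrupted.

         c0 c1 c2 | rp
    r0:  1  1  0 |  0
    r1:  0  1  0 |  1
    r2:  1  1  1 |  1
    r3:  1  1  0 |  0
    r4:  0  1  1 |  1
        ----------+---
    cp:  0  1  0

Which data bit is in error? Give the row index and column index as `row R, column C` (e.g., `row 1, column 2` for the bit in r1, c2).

row 4, column 0

Recompute each row's even parity and compare to rp:
  r0: data parity 0, sent rp 0 → ok
  r1: data parity 1, sent rp 1 → ok
  r2: data parity 1, sent rp 1 → ok
  r3: data parity 0, sent rp 0 → ok
  r4: data parity 0, sent rp 1 → mismatch
Recompute each column's even parity and compare to cp:
  c0: data parity 1, sent cp 0 → mismatch
  c1: data parity 1, sent cp 1 → ok
  c2: data parity 0, sent cp 0 → ok
Exactly one row (r4) and one column (c0) fail → the flipped bit is at their intersection.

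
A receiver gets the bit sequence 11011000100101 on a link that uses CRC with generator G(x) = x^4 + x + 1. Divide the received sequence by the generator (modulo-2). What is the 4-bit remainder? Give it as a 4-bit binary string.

1100

Modulo-2 division of 11011000100101 by 10011:
  pos 0: 11011 XOR 10011 = 01000
  pos 1: 10000 XOR 10011 = 00011
  pos 4: 11001 XOR 10011 = 01010
  pos 5: 10100 XOR 10011 = 00111
  pos 7: 11101 XOR 10011 = 01110
  pos 8: 11100 XOR 10011 = 01111
  pos 9: 11111 XOR 10011 = 01100
Remainder = 1100 (nonzero — an error is detected).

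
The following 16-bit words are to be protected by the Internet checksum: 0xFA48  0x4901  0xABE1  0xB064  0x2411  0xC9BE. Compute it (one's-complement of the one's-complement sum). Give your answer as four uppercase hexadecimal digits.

One's-complement addition (fold any carry out of bit 15 back into bit 0):
  0xFA48 + 0x4901 = 0x14349 → wrap carry → 0x434A
  0x434A + 0xABE1 = 0x0EF2B
  0xEF2B + 0xB064 = 0x19F8F → wrap carry → 0x9F90
  0x9F90 + 0x2411 = 0x0C3A1
  0xC3A1 + 0xC9BE = 0x18D5F → wrap carry → 0x8D60
One's-complement sum = 0x8D60.
Checksum = ~0x8D60 & 0xFFFF = 0x729F.

729F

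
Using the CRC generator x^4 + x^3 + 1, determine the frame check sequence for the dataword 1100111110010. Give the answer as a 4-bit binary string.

Append 4 zeros: 11001111100100000. Divide by 11001 (XOR where the leading bit is 1):
  pos 0: 11001 XOR 11001 = 00000
  pos 5: 11110 XOR 11001 = 00111
  pos 7: 11101 XOR 11001 = 00100
  pos 9: 10000 XOR 11001 = 01001
  pos 10: 10010 XOR 11001 = 01011
  pos 11: 10110 XOR 11001 = 01111
  pos 12: 11110 XOR 11001 = 00111
Remainder (last 4 bits) = 0111. This is the CRC / FCS.

0111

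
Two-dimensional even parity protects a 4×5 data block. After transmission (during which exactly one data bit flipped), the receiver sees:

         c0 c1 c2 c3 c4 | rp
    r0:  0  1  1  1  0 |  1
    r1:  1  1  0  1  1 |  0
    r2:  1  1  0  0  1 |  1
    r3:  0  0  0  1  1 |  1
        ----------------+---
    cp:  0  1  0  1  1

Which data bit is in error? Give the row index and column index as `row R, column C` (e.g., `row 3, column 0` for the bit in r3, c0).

row 3, column 2

Recompute each row's even parity and compare to rp:
  r0: data parity 1, sent rp 1 → ok
  r1: data parity 0, sent rp 0 → ok
  r2: data parity 1, sent rp 1 → ok
  r3: data parity 0, sent rp 1 → mismatch
Recompute each column's even parity and compare to cp:
  c0: data parity 0, sent cp 0 → ok
  c1: data parity 1, sent cp 1 → ok
  c2: data parity 1, sent cp 0 → mismatch
  c3: data parity 1, sent cp 1 → ok
  c4: data parity 1, sent cp 1 → ok
Exactly one row (r3) and one column (c2) fail → the flipped bit is at their intersection.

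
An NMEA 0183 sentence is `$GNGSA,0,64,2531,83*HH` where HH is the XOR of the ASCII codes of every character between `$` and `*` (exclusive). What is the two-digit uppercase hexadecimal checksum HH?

60

XOR the ASCII codes of the payload characters:
  'G' = 0x47 → acc = 0x47
  'N' = 0x4E → acc = 0x09
  'G' = 0x47 → acc = 0x4E
  'S' = 0x53 → acc = 0x1D
  'A' = 0x41 → acc = 0x5C
  ',' = 0x2C → acc = 0x70
  '0' = 0x30 → acc = 0x40
  ',' = 0x2C → acc = 0x6C
  '6' = 0x36 → acc = 0x5A
  '4' = 0x34 → acc = 0x6E
  ',' = 0x2C → acc = 0x42
  '2' = 0x32 → acc = 0x70
  '5' = 0x35 → acc = 0x45
  '3' = 0x33 → acc = 0x76
  '1' = 0x31 → acc = 0x47
  ',' = 0x2C → acc = 0x6B
  '8' = 0x38 → acc = 0x53
  '3' = 0x33 → acc = 0x60
Checksum = 0x60.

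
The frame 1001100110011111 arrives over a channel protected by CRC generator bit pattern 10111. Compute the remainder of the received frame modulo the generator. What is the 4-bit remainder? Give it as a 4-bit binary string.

Modulo-2 division of 1001100110011111 by 10111:
  pos 0: 10011 XOR 10111 = 00100
  pos 2: 10000 XOR 10111 = 00111
  pos 4: 11111 XOR 10111 = 01000
  pos 5: 10000 XOR 10111 = 00111
  pos 7: 11101 XOR 10111 = 01010
  pos 8: 10101 XOR 10111 = 00010
  pos 11: 10111 XOR 10111 = 00000
Remainder = 0000 (zero — the frame passes the CRC check).

0000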